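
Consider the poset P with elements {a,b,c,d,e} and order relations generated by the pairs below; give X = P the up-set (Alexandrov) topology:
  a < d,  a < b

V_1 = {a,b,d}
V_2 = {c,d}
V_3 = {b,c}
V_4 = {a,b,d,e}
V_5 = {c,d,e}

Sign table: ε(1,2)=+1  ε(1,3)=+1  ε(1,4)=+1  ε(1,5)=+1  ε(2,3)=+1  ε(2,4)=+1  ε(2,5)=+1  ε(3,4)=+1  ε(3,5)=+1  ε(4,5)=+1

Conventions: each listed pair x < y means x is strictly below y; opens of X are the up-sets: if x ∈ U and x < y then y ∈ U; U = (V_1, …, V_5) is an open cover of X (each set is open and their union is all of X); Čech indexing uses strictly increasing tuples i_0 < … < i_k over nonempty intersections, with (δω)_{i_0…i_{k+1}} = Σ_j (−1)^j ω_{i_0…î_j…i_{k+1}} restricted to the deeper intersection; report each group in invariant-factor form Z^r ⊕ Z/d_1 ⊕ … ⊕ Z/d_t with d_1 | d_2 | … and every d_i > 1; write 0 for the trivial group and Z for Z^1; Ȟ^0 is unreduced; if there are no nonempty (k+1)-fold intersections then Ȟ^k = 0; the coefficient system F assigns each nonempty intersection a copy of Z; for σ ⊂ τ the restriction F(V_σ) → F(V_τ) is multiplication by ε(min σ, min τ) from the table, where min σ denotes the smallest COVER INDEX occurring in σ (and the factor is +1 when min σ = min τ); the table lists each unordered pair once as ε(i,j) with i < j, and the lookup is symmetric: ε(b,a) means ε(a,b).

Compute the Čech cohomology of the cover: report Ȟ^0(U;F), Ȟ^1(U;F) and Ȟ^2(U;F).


nonempty overlaps:
  V12={d} V13={b} V14={a,b,d} V15={d} V23={c} V24={d} V25={c,d} V34={b} V35={c} V45={d,e}
  V124={d} V125={d} V134={b} V145={d} V235={c} V245={d}
  V1245={d}
C dims 5,10,6,1; δ0: rk 4, SNF 1^4; δ1: rk 5, SNF 1^5; δ2: rk 1, SNF 1^1
degree 0: 5−4−0 = 1 → Ȟ^0 ≅ Z
degree 1: 10−5−4 = 1 → Ȟ^1 ≅ Z
degree 2: 6−1−5 = 0 → Ȟ^2 ≅ 0

Ȟ^0 ≅ Z, Ȟ^1 ≅ Z and Ȟ^2 ≅ 0


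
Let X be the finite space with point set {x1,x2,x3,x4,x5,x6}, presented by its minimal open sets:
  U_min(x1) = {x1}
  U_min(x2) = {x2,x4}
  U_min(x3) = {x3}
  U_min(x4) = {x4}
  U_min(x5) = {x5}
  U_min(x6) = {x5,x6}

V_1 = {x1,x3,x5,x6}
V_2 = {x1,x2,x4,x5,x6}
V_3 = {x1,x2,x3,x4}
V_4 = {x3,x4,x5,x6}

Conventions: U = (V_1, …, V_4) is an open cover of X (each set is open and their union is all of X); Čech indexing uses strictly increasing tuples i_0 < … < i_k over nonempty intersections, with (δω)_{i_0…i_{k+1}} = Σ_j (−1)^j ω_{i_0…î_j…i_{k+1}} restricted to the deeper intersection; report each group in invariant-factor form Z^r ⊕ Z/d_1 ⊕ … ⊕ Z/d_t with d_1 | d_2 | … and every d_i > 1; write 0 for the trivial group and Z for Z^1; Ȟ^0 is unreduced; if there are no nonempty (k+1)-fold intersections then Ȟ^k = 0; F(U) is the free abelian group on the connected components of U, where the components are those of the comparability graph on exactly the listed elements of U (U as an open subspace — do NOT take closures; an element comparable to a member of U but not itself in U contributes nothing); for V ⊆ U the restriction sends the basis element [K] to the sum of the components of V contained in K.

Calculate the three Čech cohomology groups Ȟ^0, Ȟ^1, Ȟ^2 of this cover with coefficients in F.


Ȟ^0 ≅ Z^4, Ȟ^1 ≅ 0, Ȟ^2 ≅ 0

nerve of the cover:
  V12={x1,x5,x6} V13={x1,x3} V14={x3,x5,x6} V23={x1,x2,x4} V24={x4,x5,x6} V34={x3,x4}
  V123={x1} V124={x5,x6} V134={x3} V234={x4}
components per intersection:
  V1: {x1} {x3} {x5,x6}
  V2: {x1} {x2,x4} {x5,x6}
  V3: {x1} {x2,x4} {x3}
  V4: {x3} {x4} {x5,x6}
  V12: {x1} {x5,x6}
  V13: {x1} {x3}
  V14: {x3} {x5,x6}
  V23: {x1} {x2,x4}
  V24: {x4} {x5,x6}
  V34: {x3} {x4}
  V123: {x1}
  V124: {x5,x6}
  V134: {x3}
  V234: {x4}
C dims 12,12,4; δ0: rk 8, SNF 1^8; δ1: rk 4, SNF 1^4
Ȟ^0 = (12 − 8) − 0 = 4, so Ȟ^0 ≅ Z^4
Ȟ^1 = (12 − 4) − 8 = 0, so Ȟ^1 ≅ 0
Ȟ^2 = (4 − 0) − 4 = 0, so Ȟ^2 ≅ 0


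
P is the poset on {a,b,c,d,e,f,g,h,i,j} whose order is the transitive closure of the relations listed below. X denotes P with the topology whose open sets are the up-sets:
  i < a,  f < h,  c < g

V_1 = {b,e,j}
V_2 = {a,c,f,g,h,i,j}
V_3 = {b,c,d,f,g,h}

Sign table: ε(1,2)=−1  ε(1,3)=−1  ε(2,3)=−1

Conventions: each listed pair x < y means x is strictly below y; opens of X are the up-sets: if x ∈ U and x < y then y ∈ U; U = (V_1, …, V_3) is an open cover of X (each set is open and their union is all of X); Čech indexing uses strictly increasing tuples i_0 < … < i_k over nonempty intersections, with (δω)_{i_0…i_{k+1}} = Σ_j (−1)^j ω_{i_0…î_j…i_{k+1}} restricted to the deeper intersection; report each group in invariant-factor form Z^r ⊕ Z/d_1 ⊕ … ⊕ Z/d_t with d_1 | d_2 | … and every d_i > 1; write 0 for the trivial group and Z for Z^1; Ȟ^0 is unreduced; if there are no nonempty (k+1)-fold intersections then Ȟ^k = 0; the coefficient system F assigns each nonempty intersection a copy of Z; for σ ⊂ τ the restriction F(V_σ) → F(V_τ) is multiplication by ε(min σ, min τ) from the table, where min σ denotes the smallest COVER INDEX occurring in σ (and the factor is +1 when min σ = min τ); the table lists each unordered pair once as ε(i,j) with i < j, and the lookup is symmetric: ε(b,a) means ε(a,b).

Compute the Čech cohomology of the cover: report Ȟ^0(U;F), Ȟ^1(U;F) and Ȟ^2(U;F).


nerve of the cover:
  V12={j} V13={b} V23={c,f,g,h}
C dims 3,3; δ0: rk 3, SNF 1^2·2
Ȟ^0 = (3 − 3) − 0 = 0, so Ȟ^0 ≅ 0
Ȟ^1 = (3 − 0) − 3 = 0 plus torsion [2], so Ȟ^1 ≅ Z/2
Ȟ^2 = (0 − 0) − 0 = 0, so Ȟ^2 ≅ 0

Ȟ^0(U;F) ≅ 0, Ȟ^1(U;F) ≅ Z/2, Ȟ^2(U;F) ≅ 0


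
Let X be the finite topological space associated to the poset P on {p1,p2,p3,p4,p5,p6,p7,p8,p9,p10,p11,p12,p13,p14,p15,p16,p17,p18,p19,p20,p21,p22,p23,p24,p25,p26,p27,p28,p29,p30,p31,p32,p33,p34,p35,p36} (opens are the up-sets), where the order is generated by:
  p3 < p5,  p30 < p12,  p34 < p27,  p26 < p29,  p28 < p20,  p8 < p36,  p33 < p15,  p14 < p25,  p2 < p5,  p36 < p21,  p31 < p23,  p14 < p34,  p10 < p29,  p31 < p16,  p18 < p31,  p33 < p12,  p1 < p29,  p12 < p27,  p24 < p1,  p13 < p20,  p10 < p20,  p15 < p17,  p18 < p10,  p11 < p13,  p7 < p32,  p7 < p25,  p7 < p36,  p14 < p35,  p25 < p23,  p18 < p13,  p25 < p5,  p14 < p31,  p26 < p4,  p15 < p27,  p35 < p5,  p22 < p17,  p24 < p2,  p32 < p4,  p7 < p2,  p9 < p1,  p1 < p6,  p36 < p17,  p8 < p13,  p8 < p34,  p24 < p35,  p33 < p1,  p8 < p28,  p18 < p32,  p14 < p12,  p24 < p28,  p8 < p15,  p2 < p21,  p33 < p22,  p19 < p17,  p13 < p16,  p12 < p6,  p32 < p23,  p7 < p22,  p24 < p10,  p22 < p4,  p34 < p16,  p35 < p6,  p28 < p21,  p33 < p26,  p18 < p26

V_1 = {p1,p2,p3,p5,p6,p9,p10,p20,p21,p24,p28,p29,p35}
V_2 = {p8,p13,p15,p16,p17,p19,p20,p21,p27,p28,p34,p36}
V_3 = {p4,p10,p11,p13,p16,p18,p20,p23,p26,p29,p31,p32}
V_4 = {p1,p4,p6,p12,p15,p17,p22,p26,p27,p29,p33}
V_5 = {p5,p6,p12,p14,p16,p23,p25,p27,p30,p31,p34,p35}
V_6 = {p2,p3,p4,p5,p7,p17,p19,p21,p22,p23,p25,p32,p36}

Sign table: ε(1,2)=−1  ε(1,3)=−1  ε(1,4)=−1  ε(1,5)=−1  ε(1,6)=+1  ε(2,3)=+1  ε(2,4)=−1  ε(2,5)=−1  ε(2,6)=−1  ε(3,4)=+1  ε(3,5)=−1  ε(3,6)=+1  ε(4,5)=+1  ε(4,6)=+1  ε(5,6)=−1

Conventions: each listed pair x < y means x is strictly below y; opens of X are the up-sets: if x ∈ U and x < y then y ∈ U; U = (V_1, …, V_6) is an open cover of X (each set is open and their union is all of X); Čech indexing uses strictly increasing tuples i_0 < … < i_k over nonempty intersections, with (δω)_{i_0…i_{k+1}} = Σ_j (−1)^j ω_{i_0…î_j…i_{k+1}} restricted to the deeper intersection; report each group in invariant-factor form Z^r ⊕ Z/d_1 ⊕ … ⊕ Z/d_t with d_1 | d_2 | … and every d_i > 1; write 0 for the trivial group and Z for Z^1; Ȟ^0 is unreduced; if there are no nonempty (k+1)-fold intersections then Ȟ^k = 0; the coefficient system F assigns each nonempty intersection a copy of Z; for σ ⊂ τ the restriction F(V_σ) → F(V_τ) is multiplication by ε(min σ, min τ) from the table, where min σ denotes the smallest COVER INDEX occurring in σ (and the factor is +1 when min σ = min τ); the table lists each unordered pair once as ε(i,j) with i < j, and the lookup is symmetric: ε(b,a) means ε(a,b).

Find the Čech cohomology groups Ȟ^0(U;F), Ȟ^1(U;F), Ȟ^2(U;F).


Ȟ^0 ≅ 0,  Ȟ^1 ≅ Z/2,  Ȟ^2 ≅ Z

cover nerve:
  V12={p20,p21,p28} V13={p10,p20,p29} V14={p1,p6,p29} V15={p5,p6,p35} V16={p2,p3,p5,p21} V23={p13,p16,p20} V24={p15,p17,p27} V25={p16,p27,p34} V26={p17,p19,p21,p36} V34={p4,p26,p29} V35={p16,p23,p31} V36={p4,p23,p32} V45={p6,p12,p27} V46={p4,p17,p22} V56={p5,p23,p25}
  V123={p20} V126={p21} V134={p29} V145={p6} V156={p5} V235={p16} V245={p27} V246={p17} V346={p4} V356={p23}
C dims 6,15,10; δ0: rk 6, SNF 1^5·2; δ1: rk 9, SNF 1^9
Ȟ^0: (6−6)−0=0 ⇒ 0
Ȟ^1: (15−9)−6=0 plus torsion [2] ⇒ Z/2
Ȟ^2: (10−0)−9=1 ⇒ Z


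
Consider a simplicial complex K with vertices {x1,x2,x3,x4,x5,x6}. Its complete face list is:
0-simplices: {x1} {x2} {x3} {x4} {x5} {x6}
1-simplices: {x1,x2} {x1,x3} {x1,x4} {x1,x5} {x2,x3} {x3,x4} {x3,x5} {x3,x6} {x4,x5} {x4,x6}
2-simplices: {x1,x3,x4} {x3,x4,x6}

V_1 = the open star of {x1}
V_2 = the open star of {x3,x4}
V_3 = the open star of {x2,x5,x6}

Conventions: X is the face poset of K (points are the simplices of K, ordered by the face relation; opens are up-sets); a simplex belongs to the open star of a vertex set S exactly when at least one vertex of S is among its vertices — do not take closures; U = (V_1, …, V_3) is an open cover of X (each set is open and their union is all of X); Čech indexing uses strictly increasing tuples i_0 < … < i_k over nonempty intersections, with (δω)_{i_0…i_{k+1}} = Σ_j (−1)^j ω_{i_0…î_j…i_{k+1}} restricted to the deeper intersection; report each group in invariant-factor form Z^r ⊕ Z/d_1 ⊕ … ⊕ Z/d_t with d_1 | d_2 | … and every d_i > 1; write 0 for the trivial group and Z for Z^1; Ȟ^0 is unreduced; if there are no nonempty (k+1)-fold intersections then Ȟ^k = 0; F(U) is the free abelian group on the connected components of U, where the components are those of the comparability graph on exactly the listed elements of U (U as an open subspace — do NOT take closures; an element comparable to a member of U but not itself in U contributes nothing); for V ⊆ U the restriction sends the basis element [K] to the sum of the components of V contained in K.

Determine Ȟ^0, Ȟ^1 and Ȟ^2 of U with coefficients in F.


nerve simplices:
  V1={{x1},{x1,x2},{x1,x3},{x1,x4},{x1,x5},{x1,x3,x4}} V2={{x3},{x4},{x1,x3},{x1,x4},{x2,x3},{x3,x4},{x3,x5},{x3,x6},{x4,x5},{x4,x6},{x1,x3,x4},{x3,x4,x6}} V3={{x2},{x5},{x6},{x1,x2},{x1,x5},{x2,x3},{x3,x5},{x3,x6},{x4,x5},{x4,x6},{x3,x4,x6}}
  V12={{x1,x3},{x1,x4},{x1,x3,x4}} V13={{x1,x2},{x1,x5}} V23={{x2,x3},{x3,x5},{x3,x6},{x4,x5},{x4,x6},{x3,x4,x6}}
components per intersection:
  V1: {{x1},{x1,x2},{x1,x3},{x1,x4},{x1,x5},{x1,x3,x4}}
  V2: {{x3},{x4},{x1,x3},{x1,x4},{x2,x3},{x3,x4},{x3,x5},{x3,x6},{x4,x5},{x4,x6},{x1,x3,x4},{x3,x4,x6}}
  V3: {{x2},{x1,x2},{x2,x3}} {{x5},{x1,x5},{x3,x5},{x4,x5}} {{x6},{x3,x6},{x4,x6},{x3,x4,x6}}
  V12: {{x1,x3},{x1,x4},{x1,x3,x4}}
  V13: {{x1,x2}} {{x1,x5}}
  V23: {{x2,x3}} {{x3,x5}} {{x3,x6},{x4,x6},{x3,x4,x6}} {{x4,x5}}
C dims 5,7; δ0: rk 4, SNF 1^4
degree 0: 5−4−0 = 1 → Ȟ^0 ≅ Z
degree 1: 7−0−4 = 3 → Ȟ^1 ≅ Z^3
degree 2: 0−0−0 = 0 → Ȟ^2 ≅ 0

Ȟ^0(U;F) ≅ Z, Ȟ^1(U;F) ≅ Z^3, Ȟ^2(U;F) ≅ 0


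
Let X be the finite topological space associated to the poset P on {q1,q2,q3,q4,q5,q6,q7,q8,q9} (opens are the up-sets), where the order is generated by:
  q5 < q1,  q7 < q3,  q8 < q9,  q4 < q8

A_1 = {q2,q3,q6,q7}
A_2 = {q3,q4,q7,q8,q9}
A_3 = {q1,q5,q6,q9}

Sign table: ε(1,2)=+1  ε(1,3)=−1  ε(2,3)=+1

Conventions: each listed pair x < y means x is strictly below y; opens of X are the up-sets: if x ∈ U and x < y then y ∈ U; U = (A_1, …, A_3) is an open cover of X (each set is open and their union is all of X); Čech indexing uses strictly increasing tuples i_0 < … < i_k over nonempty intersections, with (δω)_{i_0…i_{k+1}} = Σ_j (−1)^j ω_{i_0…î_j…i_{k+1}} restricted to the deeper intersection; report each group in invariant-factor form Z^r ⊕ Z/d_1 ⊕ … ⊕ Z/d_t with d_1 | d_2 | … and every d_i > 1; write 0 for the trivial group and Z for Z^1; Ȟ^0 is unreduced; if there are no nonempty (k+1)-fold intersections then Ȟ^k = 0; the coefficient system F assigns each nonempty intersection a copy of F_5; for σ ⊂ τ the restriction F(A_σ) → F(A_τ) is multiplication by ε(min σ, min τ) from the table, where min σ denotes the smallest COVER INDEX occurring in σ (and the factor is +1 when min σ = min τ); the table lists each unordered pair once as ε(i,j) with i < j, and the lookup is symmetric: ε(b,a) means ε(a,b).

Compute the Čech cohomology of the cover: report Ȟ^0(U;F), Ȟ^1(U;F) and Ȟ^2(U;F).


Ȟ^0 = 0; Ȟ^1 = 0; Ȟ^2 = 0

nonempty overlaps:
  A12={q3,q7} A13={q6} A23={q9}
C dims 3,3; δ0: rk_F5 3
degree 0: 3−3−0 = 0 → Ȟ^0 ≅ 0
degree 1: 3−0−3 = 0 → Ȟ^1 ≅ 0
degree 2: 0−0−0 = 0 → Ȟ^2 ≅ 0


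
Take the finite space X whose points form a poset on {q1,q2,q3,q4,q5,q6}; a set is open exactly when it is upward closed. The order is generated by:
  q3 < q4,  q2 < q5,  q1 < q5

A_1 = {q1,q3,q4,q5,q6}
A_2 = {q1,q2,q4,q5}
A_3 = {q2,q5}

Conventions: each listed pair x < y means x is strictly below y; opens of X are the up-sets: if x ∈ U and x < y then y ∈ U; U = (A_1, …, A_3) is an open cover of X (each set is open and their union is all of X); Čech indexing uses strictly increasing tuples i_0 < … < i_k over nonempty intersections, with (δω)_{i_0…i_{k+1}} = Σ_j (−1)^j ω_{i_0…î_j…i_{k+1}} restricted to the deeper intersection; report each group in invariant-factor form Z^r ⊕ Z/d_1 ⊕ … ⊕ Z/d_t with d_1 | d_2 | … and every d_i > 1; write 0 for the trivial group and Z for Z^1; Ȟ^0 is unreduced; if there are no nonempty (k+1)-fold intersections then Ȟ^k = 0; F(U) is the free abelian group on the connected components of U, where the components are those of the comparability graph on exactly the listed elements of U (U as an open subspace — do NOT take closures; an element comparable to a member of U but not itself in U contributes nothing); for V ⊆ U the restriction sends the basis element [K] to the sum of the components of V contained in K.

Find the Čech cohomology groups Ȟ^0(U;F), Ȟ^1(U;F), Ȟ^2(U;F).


intersection data:
  A12={q1,q4,q5} A13={q5} A23={q2,q5}
  A123={q5}
components per intersection:
  A1: {q1,q5} {q3,q4} {q6}
  A2: {q1,q2,q5} {q4}
  A3: {q2,q5}
  A12: {q1,q5} {q4}
  A13: {q5}
  A23: {q2,q5}
  A123: {q5}
C dims 6,4,1; δ0: rk 3, SNF 1^3; δ1: rk 1, SNF 1^1
Ȟ^0 = (6 − 3) − 0 = 3, so Ȟ^0 ≅ Z^3
Ȟ^1 = (4 − 1) − 3 = 0, so Ȟ^1 ≅ 0
Ȟ^2 = (1 − 0) − 1 = 0, so Ȟ^2 ≅ 0

Ȟ^0 ≅ Z^3, Ȟ^1 ≅ 0, Ȟ^2 ≅ 0


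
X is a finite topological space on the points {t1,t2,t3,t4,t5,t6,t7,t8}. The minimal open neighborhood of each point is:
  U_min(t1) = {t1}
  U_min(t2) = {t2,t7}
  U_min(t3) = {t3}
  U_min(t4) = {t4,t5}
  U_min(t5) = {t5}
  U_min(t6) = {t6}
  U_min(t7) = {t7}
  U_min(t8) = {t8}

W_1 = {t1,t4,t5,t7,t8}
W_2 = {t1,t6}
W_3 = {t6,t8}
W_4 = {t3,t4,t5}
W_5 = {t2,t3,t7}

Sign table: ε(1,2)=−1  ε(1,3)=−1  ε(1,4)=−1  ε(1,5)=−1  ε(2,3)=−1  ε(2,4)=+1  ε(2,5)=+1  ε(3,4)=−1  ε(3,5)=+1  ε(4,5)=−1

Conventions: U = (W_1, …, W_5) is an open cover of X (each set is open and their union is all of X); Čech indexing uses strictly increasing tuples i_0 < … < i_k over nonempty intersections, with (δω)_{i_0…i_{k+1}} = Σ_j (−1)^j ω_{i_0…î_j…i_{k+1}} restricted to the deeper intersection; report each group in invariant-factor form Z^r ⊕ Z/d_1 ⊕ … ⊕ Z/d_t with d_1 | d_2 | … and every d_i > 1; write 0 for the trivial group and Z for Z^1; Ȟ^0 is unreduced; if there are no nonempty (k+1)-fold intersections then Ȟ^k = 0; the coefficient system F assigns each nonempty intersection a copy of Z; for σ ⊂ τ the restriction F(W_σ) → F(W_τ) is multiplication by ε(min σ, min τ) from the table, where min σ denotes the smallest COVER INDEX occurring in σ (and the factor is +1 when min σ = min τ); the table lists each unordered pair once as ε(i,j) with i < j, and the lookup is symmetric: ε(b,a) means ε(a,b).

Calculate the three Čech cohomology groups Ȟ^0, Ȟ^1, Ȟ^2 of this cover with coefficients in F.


Ȟ^0 ≅ 0, Ȟ^1 ≅ Z ⊕ Z/2 and Ȟ^2 ≅ 0

nonempty overlaps:
  W12={t1} W13={t8} W14={t4,t5} W15={t7} W23={t6} W45={t3}
C dims 5,6; δ0: rk 5, SNF 1^4·2
degree 0: 5−5−0 = 0 → Ȟ^0 ≅ 0
degree 1: 6−0−5 = 1 plus torsion [2] → Ȟ^1 ≅ Z ⊕ Z/2
degree 2: 0−0−0 = 0 → Ȟ^2 ≅ 0


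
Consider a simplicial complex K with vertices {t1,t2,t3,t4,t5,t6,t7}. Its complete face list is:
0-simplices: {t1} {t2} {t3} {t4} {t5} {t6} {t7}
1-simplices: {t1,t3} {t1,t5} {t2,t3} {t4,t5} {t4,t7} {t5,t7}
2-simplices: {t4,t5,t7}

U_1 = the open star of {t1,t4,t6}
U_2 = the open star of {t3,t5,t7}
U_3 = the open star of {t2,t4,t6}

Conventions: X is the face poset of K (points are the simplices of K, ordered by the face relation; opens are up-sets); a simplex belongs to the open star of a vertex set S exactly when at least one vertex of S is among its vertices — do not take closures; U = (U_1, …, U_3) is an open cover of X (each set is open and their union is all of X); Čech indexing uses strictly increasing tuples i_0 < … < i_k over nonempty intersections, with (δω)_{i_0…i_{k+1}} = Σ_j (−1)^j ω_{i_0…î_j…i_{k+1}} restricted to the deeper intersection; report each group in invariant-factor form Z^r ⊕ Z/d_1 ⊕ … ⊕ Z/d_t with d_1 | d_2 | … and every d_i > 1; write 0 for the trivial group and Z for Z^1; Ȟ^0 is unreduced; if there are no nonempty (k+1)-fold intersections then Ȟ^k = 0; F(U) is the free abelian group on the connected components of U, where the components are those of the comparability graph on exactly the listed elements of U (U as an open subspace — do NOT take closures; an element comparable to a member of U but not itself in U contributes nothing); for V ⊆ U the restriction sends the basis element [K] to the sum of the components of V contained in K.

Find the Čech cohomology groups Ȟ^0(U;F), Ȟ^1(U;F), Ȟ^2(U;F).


Ȟ^0 ≅ Z^2, Ȟ^1 ≅ 0, Ȟ^2 ≅ 0

nerve simplices:
  U1={{t1},{t4},{t6},{t1,t3},{t1,t5},{t4,t5},{t4,t7},{t4,t5,t7}} U2={{t3},{t5},{t7},{t1,t3},{t1,t5},{t2,t3},{t4,t5},{t4,t7},{t5,t7},{t4,t5,t7}} U3={{t2},{t4},{t6},{t2,t3},{t4,t5},{t4,t7},{t4,t5,t7}}
  U12={{t1,t3},{t1,t5},{t4,t5},{t4,t7},{t4,t5,t7}} U13={{t4},{t6},{t4,t5},{t4,t7},{t4,t5,t7}} U23={{t2,t3},{t4,t5},{t4,t7},{t4,t5,t7}}
  U123={{t4,t5},{t4,t7},{t4,t5,t7}}
components per intersection:
  U1: {{t1},{t1,t3},{t1,t5}} {{t4},{t4,t5},{t4,t7},{t4,t5,t7}} {{t6}}
  U2: {{t3},{t1,t3},{t2,t3}} {{t5},{t7},{t1,t5},{t4,t5},{t4,t7},{t5,t7},{t4,t5,t7}}
  U3: {{t2},{t2,t3}} {{t4},{t4,t5},{t4,t7},{t4,t5,t7}} {{t6}}
  U12: {{t1,t3}} {{t1,t5}} {{t4,t5},{t4,t7},{t4,t5,t7}}
  U13: {{t4},{t4,t5},{t4,t7},{t4,t5,t7}} {{t6}}
  U23: {{t2,t3}} {{t4,t5},{t4,t7},{t4,t5,t7}}
  U123: {{t4,t5},{t4,t7},{t4,t5,t7}}
C dims 8,7,1; δ0: rk 6, SNF 1^6; δ1: rk 1, SNF 1^1
degree 0: 8−6−0 = 2 → Ȟ^0 ≅ Z^2
degree 1: 7−1−6 = 0 → Ȟ^1 ≅ 0
degree 2: 1−0−1 = 0 → Ȟ^2 ≅ 0


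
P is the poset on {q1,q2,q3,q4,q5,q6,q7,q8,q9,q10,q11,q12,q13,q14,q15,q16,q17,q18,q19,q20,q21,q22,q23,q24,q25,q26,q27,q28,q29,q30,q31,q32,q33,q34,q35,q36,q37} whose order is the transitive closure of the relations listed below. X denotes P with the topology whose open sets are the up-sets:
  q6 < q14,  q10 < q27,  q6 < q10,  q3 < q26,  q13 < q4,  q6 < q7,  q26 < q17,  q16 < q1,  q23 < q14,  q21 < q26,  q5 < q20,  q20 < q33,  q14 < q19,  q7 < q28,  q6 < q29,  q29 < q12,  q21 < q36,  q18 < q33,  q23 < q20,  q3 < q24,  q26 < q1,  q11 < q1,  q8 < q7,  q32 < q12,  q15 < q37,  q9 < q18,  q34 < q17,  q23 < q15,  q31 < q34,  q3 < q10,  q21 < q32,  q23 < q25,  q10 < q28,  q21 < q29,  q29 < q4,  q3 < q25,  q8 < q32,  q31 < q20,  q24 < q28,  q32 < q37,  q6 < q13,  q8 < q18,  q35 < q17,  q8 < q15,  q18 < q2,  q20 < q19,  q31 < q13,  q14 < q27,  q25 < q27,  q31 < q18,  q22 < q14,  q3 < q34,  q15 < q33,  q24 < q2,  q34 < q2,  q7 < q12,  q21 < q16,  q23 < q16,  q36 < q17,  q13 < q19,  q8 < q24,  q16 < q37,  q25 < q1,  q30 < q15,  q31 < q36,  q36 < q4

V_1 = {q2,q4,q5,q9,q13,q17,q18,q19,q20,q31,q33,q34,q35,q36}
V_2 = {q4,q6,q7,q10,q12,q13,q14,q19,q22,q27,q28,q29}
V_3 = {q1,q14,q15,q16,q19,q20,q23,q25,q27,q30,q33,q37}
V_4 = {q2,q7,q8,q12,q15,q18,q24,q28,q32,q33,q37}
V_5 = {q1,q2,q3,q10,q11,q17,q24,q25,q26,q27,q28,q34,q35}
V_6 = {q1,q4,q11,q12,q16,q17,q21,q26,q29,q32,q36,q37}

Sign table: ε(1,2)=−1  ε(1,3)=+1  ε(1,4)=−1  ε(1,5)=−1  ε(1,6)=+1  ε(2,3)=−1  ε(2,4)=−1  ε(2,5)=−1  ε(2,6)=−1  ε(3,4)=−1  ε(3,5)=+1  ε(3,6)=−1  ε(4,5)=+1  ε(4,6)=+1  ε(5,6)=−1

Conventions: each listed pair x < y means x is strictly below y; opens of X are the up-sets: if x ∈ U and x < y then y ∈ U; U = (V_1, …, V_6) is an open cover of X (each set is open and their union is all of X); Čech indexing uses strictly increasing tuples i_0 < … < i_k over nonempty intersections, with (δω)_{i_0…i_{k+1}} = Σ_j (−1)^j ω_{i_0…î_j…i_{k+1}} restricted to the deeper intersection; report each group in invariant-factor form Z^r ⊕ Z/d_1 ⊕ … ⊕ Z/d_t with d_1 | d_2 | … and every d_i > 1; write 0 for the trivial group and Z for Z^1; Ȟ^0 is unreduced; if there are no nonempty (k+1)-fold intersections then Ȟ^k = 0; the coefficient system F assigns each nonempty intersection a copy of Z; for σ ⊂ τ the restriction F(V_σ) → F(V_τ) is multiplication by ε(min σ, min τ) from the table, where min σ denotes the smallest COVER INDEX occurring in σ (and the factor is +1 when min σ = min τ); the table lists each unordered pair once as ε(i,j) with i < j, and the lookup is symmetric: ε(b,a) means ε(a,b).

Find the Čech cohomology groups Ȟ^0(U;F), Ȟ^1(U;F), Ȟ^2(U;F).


intersection data:
  V12={q4,q13,q19} V13={q19,q20,q33} V14={q2,q18,q33} V15={q2,q17,q34,q35} V16={q4,q17,q36} V23={q14,q19,q27} V24={q7,q12,q28} V25={q10,q27,q28} V26={q4,q12,q29} V34={q15,q33,q37} V35={q1,q25,q27} V36={q1,q16,q37} V45={q2,q24,q28} V46={q12,q32,q37} V56={q1,q11,q17,q26}
  V123={q19} V126={q4} V134={q33} V145={q2} V156={q17} V235={q27} V245={q28} V246={q12} V346={q37} V356={q1}
C dims 6,15,10; δ0: rk 6, SNF 1^5·2; δ1: rk 9, SNF 1^9
Ȟ^0 = (6 − 6) − 0 = 0, so Ȟ^0 ≅ 0
Ȟ^1 = (15 − 9) − 6 = 0 plus torsion [2], so Ȟ^1 ≅ Z/2
Ȟ^2 = (10 − 0) − 9 = 1, so Ȟ^2 ≅ Z

Ȟ^0 = 0, Ȟ^1 = Z/2, Ȟ^2 = Z


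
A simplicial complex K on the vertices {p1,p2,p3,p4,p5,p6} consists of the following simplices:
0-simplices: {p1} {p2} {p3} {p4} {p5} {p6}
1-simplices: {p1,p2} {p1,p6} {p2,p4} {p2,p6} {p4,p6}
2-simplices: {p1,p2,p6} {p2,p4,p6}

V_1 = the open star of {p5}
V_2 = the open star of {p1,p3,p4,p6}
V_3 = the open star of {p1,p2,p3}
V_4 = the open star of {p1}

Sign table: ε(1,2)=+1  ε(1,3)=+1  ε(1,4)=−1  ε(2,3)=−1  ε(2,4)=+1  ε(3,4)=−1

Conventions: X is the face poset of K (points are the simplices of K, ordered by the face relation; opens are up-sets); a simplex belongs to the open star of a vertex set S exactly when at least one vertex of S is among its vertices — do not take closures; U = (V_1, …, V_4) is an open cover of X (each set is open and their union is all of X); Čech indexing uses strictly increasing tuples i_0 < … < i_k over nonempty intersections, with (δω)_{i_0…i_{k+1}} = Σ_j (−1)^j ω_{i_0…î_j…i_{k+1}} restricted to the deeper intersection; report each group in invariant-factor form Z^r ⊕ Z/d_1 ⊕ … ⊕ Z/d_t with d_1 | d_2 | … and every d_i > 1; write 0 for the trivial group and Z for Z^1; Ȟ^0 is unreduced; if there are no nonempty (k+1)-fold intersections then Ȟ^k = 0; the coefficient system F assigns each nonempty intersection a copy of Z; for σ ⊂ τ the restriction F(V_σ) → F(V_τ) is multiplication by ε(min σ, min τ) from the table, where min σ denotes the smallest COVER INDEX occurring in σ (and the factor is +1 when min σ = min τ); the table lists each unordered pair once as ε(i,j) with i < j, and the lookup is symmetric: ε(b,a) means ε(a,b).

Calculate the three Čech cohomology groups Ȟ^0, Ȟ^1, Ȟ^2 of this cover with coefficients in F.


cover nerve:
  V1={{p5}} V2={{p1},{p3},{p4},{p6},{p1,p2},{p1,p6},{p2,p4},{p2,p6},{p4,p6},{p1,p2,p6},{p2,p4,p6}} V3={{p1},{p2},{p3},{p1,p2},{p1,p6},{p2,p4},{p2,p6},{p1,p2,p6},{p2,p4,p6}} V4={{p1},{p1,p2},{p1,p6},{p1,p2,p6}}
  V23={{p1},{p3},{p1,p2},{p1,p6},{p2,p4},{p2,p6},{p1,p2,p6},{p2,p4,p6}} V24={{p1},{p1,p2},{p1,p6},{p1,p2,p6}} V34={{p1},{p1,p2},{p1,p6},{p1,p2,p6}}
  V234={{p1},{p1,p2},{p1,p6},{p1,p2,p6}}
C dims 4,3,1; δ0: rk 2, SNF 1^2; δ1: rk 1, SNF 1^1
Ȟ^0: (4−2)−0=2 ⇒ Z^2
Ȟ^1: (3−1)−2=0 ⇒ 0
Ȟ^2: (1−0)−1=0 ⇒ 0

Ȟ^0 ≅ Z^2, Ȟ^1 ≅ 0, Ȟ^2 ≅ 0


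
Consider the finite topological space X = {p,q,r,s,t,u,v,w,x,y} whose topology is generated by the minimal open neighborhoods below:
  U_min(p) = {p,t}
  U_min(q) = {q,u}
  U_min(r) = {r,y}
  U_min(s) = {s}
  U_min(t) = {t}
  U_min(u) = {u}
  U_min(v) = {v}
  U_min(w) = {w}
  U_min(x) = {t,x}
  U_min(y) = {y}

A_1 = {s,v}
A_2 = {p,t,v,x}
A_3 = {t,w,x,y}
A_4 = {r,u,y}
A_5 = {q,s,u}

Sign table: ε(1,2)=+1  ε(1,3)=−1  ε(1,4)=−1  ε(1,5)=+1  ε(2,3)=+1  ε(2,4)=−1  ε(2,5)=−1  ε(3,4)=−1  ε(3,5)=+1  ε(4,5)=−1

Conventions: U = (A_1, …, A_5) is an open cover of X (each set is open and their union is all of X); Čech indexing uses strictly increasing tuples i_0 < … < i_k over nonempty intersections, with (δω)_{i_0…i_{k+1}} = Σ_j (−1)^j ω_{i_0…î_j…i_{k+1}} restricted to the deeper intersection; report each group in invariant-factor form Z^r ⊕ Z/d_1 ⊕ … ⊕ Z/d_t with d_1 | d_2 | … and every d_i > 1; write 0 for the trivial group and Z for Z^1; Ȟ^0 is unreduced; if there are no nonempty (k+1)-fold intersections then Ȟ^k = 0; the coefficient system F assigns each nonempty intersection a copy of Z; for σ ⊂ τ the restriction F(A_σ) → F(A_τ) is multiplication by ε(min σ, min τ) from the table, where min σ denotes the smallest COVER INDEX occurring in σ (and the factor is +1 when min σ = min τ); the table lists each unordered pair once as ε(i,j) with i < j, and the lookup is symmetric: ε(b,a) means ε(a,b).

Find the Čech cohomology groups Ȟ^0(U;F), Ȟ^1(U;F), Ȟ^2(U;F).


intersection data:
  A12={v} A15={s} A23={t,x} A34={y} A45={u}
C dims 5,5; δ0: rk 4, SNF 1^4
Ȟ^0 = (5 − 4) − 0 = 1, so Ȟ^0 ≅ Z
Ȟ^1 = (5 − 0) − 4 = 1, so Ȟ^1 ≅ Z
Ȟ^2 = (0 − 0) − 0 = 0, so Ȟ^2 ≅ 0

Ȟ^0(U;F) ≅ Z, Ȟ^1(U;F) ≅ Z and Ȟ^2(U;F) ≅ 0


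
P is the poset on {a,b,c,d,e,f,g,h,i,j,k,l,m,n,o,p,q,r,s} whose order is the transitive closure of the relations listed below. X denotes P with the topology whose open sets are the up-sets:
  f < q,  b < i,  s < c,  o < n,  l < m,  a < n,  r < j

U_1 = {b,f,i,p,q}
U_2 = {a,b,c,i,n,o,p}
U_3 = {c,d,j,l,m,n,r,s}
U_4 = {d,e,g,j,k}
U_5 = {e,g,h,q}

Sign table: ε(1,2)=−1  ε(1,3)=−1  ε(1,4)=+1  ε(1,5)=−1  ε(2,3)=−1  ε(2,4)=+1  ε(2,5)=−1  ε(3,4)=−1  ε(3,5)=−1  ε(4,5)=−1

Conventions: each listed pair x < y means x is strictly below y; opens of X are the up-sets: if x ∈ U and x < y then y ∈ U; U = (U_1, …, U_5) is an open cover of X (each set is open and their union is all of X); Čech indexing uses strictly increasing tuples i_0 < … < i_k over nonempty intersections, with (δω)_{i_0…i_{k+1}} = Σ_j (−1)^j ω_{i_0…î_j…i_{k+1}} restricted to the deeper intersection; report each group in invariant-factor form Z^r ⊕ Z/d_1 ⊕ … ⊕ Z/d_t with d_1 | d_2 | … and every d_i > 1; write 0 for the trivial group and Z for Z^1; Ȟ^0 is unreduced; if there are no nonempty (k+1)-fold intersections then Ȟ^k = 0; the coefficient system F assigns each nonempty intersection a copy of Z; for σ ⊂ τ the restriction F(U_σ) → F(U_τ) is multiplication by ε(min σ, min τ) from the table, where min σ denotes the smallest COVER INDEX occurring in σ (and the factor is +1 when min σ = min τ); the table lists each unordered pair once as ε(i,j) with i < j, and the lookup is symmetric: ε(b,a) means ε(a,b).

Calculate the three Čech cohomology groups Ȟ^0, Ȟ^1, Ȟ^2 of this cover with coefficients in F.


intersection data:
  U12={b,i,p} U15={q} U23={c,n} U34={d,j} U45={e,g}
C dims 5,5; δ0: rk 5, SNF 1^4·2
Ȟ^0 = (5 − 5) − 0 = 0, so Ȟ^0 ≅ 0
Ȟ^1 = (5 − 0) − 5 = 0 plus torsion [2], so Ȟ^1 ≅ Z/2
Ȟ^2 = (0 − 0) − 0 = 0, so Ȟ^2 ≅ 0

Ȟ^0(U;F) ≅ 0,  Ȟ^1(U;F) ≅ Z/2,  Ȟ^2(U;F) ≅ 0


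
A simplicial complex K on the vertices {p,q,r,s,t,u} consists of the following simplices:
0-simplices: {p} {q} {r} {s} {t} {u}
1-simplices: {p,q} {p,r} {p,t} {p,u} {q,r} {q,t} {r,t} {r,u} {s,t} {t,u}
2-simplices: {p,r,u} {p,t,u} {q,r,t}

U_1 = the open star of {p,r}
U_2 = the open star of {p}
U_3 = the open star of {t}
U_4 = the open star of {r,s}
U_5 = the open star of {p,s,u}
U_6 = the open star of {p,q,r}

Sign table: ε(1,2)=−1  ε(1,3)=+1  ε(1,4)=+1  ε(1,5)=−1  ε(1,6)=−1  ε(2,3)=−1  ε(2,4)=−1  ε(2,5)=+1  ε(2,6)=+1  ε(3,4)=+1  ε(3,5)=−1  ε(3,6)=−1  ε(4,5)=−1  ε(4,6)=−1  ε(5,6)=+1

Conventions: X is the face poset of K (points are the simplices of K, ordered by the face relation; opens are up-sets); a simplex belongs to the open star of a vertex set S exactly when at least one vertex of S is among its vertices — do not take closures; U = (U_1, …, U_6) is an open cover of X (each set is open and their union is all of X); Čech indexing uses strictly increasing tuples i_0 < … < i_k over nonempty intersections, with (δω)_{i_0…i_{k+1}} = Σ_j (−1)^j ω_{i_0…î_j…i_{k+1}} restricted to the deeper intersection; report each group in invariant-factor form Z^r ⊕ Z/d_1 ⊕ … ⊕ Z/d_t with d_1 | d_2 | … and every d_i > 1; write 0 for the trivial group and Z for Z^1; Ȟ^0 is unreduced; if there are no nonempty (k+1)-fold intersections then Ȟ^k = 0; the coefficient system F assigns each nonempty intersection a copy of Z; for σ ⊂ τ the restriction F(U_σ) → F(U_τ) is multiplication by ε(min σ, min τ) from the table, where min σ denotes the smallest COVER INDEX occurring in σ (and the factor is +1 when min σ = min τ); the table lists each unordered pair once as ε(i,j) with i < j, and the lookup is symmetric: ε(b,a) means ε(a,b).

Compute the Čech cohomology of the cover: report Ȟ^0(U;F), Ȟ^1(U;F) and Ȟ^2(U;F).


Ȟ^0(U;F) ≅ Z, Ȟ^1(U;F) ≅ 0 and Ȟ^2(U;F) ≅ Z

intersection data:
  U1={{p},{r},{p,q},{p,r},{p,t},{p,u},{q,r},{r,t},{r,u},{p,r,u},{p,t,u},{q,r,t}} U2={{p},{p,q},{p,r},{p,t},{p,u},{p,r,u},{p,t,u}} U3={{t},{p,t},{q,t},{r,t},{s,t},{t,u},{p,t,u},{q,r,t}} U4={{r},{s},{p,r},{q,r},{r,t},{r,u},{s,t},{p,r,u},{q,r,t}} U5={{p},{s},{u},{p,q},{p,r},{p,t},{p,u},{r,u},{s,t},{t,u},{p,r,u},{p,t,u}} U6={{p},{q},{r},{p,q},{p,r},{p,t},{p,u},{q,r},{q,t},{r,t},{r,u},{p,r,u},{p,t,u},{q,r,t}}
  U12={{p},{p,q},{p,r},{p,t},{p,u},{p,r,u},{p,t,u}} U13={{p,t},{r,t},{p,t,u},{q,r,t}} U14={{r},{p,r},{q,r},{r,t},{r,u},{p,r,u},{q,r,t}} U15={{p},{p,q},{p,r},{p,t},{p,u},{r,u},{p,r,u},{p,t,u}} U16={{p},{r},{p,q},{p,r},{p,t},{p,u},{q,r},{r,t},{r,u},{p,r,u},{p,t,u},{q,r,t}} U23={{p,t},{p,t,u}} U24={{p,r},{p,r,u}} U25={{p},{p,q},{p,r},{p,t},{p,u},{p,r,u},{p,t,u}} U26={{p},{p,q},{p,r},{p,t},{p,u},{p,r,u},{p,t,u}} U34={{r,t},{s,t},{q,r,t}} U35={{p,t},{s,t},{t,u},{p,t,u}} U36={{p,t},{q,t},{r,t},{p,t,u},{q,r,t}} U45={{s},{p,r},{r,u},{s,t},{p,r,u}} U46={{r},{p,r},{q,r},{r,t},{r,u},{p,r,u},{q,r,t}} U56={{p},{p,q},{p,r},{p,t},{p,u},{r,u},{p,r,u},{p,t,u}}
  U123={{p,t},{p,t,u}} U124={{p,r},{p,r,u}} U125={{p},{p,q},{p,r},{p,t},{p,u},{p,r,u},{p,t,u}} U126={{p},{p,q},{p,r},{p,t},{p,u},{p,r,u},{p,t,u}} U134={{r,t},{q,r,t}} U135={{p,t},{p,t,u}} U136={{p,t},{r,t},{p,t,u},{q,r,t}} U145={{p,r},{r,u},{p,r,u}} U146={{r},{p,r},{q,r},{r,t},{r,u},{p,r,u},{q,r,t}} U156={{p},{p,q},{p,r},{p,t},{p,u},{r,u},{p,r,u},{p,t,u}} U235={{p,t},{p,t,u}} U236={{p,t},{p,t,u}} U245={{p,r},{p,r,u}} U246={{p,r},{p,r,u}} U256={{p},{p,q},{p,r},{p,t},{p,u},{p,r,u},{p,t,u}} U345={{s,t}} U346={{r,t},{q,r,t}} U356={{p,t},{p,t,u}} U456={{p,r},{r,u},{p,r,u}}
  U1235={{p,t},{p,t,u}} U1236={{p,t},{p,t,u}} U1245={{p,r},{p,r,u}} U1246={{p,r},{p,r,u}} U1256={{p},{p,q},{p,r},{p,t},{p,u},{p,r,u},{p,t,u}} U1346={{r,t},{q,r,t}} U1356={{p,t},{p,t,u}} U1456={{p,r},{r,u},{p,r,u}} U2356={{p,t},{p,t,u}} U2456={{p,r},{p,r,u}}
  U12356={{p,t},{p,t,u}} U12456={{p,r},{p,r,u}}
C dims 6,15,19,10; δ0: rk 5, SNF 1^5; δ1: rk 10, SNF 1^10; δ2: rk 8, SNF 1^8
Ȟ^0 = (6 − 5) − 0 = 1, so Ȟ^0 ≅ Z
Ȟ^1 = (15 − 10) − 5 = 0, so Ȟ^1 ≅ 0
Ȟ^2 = (19 − 8) − 10 = 1, so Ȟ^2 ≅ Z


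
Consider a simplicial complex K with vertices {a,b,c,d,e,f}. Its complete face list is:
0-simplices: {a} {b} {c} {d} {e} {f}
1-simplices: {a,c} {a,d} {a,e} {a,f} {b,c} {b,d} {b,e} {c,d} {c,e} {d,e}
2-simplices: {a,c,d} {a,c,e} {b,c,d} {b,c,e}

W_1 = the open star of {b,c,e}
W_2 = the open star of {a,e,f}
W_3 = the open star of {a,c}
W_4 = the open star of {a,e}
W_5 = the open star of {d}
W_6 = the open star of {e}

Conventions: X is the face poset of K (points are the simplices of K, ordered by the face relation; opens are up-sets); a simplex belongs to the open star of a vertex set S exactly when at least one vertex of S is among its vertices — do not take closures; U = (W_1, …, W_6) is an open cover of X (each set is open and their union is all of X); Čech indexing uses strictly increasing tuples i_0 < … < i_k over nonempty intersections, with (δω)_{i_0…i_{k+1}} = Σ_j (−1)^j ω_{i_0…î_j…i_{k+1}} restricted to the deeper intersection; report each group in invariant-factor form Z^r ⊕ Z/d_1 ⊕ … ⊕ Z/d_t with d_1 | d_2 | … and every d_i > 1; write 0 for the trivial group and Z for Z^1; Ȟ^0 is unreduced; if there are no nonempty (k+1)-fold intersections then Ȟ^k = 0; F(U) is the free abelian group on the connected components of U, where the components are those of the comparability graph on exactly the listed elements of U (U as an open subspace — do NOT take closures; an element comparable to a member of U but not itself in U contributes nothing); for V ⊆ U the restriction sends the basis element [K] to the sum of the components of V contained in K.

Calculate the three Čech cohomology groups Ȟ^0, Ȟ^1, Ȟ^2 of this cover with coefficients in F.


nerve simplices:
  W1={{b},{c},{e},{a,c},{a,e},{b,c},{b,d},{b,e},{c,d},{c,e},{d,e},{a,c,d},{a,c,e},{b,c,d},{b,c,e}} W2={{a},{e},{f},{a,c},{a,d},{a,e},{a,f},{b,e},{c,e},{d,e},{a,c,d},{a,c,e},{b,c,e}} W3={{a},{c},{a,c},{a,d},{a,e},{a,f},{b,c},{c,d},{c,e},{a,c,d},{a,c,e},{b,c,d},{b,c,e}} W4={{a},{e},{a,c},{a,d},{a,e},{a,f},{b,e},{c,e},{d,e},{a,c,d},{a,c,e},{b,c,e}} W5={{d},{a,d},{b,d},{c,d},{d,e},{a,c,d},{b,c,d}} W6={{e},{a,e},{b,e},{c,e},{d,e},{a,c,e},{b,c,e}}
  W12={{e},{a,c},{a,e},{b,e},{c,e},{d,e},{a,c,d},{a,c,e},{b,c,e}} W13={{c},{a,c},{a,e},{b,c},{c,d},{c,e},{a,c,d},{a,c,e},{b,c,d},{b,c,e}} W14={{e},{a,c},{a,e},{b,e},{c,e},{d,e},{a,c,d},{a,c,e},{b,c,e}} W15={{b,d},{c,d},{d,e},{a,c,d},{b,c,d}} W16={{e},{a,e},{b,e},{c,e},{d,e},{a,c,e},{b,c,e}} W23={{a},{a,c},{a,d},{a,e},{a,f},{c,e},{a,c,d},{a,c,e},{b,c,e}} W24={{a},{e},{a,c},{a,d},{a,e},{a,f},{b,e},{c,e},{d,e},{a,c,d},{a,c,e},{b,c,e}} W25={{a,d},{d,e},{a,c,d}} W26={{e},{a,e},{b,e},{c,e},{d,e},{a,c,e},{b,c,e}} W34={{a},{a,c},{a,d},{a,e},{a,f},{c,e},{a,c,d},{a,c,e},{b,c,e}} W35={{a,d},{c,d},{a,c,d},{b,c,d}} W36={{a,e},{c,e},{a,c,e},{b,c,e}} W45={{a,d},{d,e},{a,c,d}} W46={{e},{a,e},{b,e},{c,e},{d,e},{a,c,e},{b,c,e}} W56={{d,e}}
  W123={{a,c},{a,e},{c,e},{a,c,d},{a,c,e},{b,c,e}} W124={{e},{a,c},{a,e},{b,e},{c,e},{d,e},{a,c,d},{a,c,e},{b,c,e}} W125={{d,e},{a,c,d}} W126={{e},{a,e},{b,e},{c,e},{d,e},{a,c,e},{b,c,e}} W134={{a,c},{a,e},{c,e},{a,c,d},{a,c,e},{b,c,e}} W135={{c,d},{a,c,d},{b,c,d}} W136={{a,e},{c,e},{a,c,e},{b,c,e}} W145={{d,e},{a,c,d}} W146={{e},{a,e},{b,e},{c,e},{d,e},{a,c,e},{b,c,e}} W156={{d,e}} W234={{a},{a,c},{a,d},{a,e},{a,f},{c,e},{a,c,d},{a,c,e},{b,c,e}} W235={{a,d},{a,c,d}} W236={{a,e},{c,e},{a,c,e},{b,c,e}} W245={{a,d},{d,e},{a,c,d}} W246={{e},{a,e},{b,e},{c,e},{d,e},{a,c,e},{b,c,e}} W256={{d,e}} W345={{a,d},{a,c,d}} W346={{a,e},{c,e},{a,c,e},{b,c,e}} W456={{d,e}}
  W1234={{a,c},{a,e},{c,e},{a,c,d},{a,c,e},{b,c,e}} W1235={{a,c,d}} W1236={{a,e},{c,e},{a,c,e},{b,c,e}} W1245={{d,e},{a,c,d}} W1246={{e},{a,e},{b,e},{c,e},{d,e},{a,c,e},{b,c,e}} W1256={{d,e}} W1345={{a,c,d}} W1346={{a,e},{c,e},{a,c,e},{b,c,e}} W1456={{d,e}} W2345={{a,d},{a,c,d}} W2346={{a,e},{c,e},{a,c,e},{b,c,e}} W2456={{d,e}}
  W12345={{a,c,d}} W12346={{a,e},{c,e},{a,c,e},{b,c,e}} W12456={{d,e}}
components per intersection:
  W1: {{b},{c},{e},{a,c},{a,e},{b,c},{b,d},{b,e},{c,d},{c,e},{d,e},{a,c,d},{a,c,e},{b,c,d},{b,c,e}}
  W2: {{a},{e},{f},{a,c},{a,d},{a,e},{a,f},{b,e},{c,e},{d,e},{a,c,d},{a,c,e},{b,c,e}}
  W3: {{a},{c},{a,c},{a,d},{a,e},{a,f},{b,c},{c,d},{c,e},{a,c,d},{a,c,e},{b,c,d},{b,c,e}}
  W4: {{a},{e},{a,c},{a,d},{a,e},{a,f},{b,e},{c,e},{d,e},{a,c,d},{a,c,e},{b,c,e}}
  W5: {{d},{a,d},{b,d},{c,d},{d,e},{a,c,d},{b,c,d}}
  W6: {{e},{a,e},{b,e},{c,e},{d,e},{a,c,e},{b,c,e}}
  W12: {{e},{a,c},{a,e},{b,e},{c,e},{d,e},{a,c,d},{a,c,e},{b,c,e}}
  W13: {{c},{a,c},{a,e},{b,c},{c,d},{c,e},{a,c,d},{a,c,e},{b,c,d},{b,c,e}}
  W14: {{e},{a,c},{a,e},{b,e},{c,e},{d,e},{a,c,d},{a,c,e},{b,c,e}}
  W15: {{b,d},{c,d},{a,c,d},{b,c,d}} {{d,e}}
  W16: {{e},{a,e},{b,e},{c,e},{d,e},{a,c,e},{b,c,e}}
  W23: {{a},{a,c},{a,d},{a,e},{a,f},{c,e},{a,c,d},{a,c,e},{b,c,e}}
  W24: {{a},{e},{a,c},{a,d},{a,e},{a,f},{b,e},{c,e},{d,e},{a,c,d},{a,c,e},{b,c,e}}
  W25: {{a,d},{a,c,d}} {{d,e}}
  W26: {{e},{a,e},{b,e},{c,e},{d,e},{a,c,e},{b,c,e}}
  W34: {{a},{a,c},{a,d},{a,e},{a,f},{c,e},{a,c,d},{a,c,e},{b,c,e}}
  W35: {{a,d},{c,d},{a,c,d},{b,c,d}}
  W36: {{a,e},{c,e},{a,c,e},{b,c,e}}
  W45: {{a,d},{a,c,d}} {{d,e}}
  W46: {{e},{a,e},{b,e},{c,e},{d,e},{a,c,e},{b,c,e}}
  W56: {{d,e}}
  W123: {{a,c},{a,e},{c,e},{a,c,d},{a,c,e},{b,c,e}}
  W124: {{e},{a,c},{a,e},{b,e},{c,e},{d,e},{a,c,d},{a,c,e},{b,c,e}}
  W125: {{d,e}} {{a,c,d}}
  W126: {{e},{a,e},{b,e},{c,e},{d,e},{a,c,e},{b,c,e}}
  W134: {{a,c},{a,e},{c,e},{a,c,d},{a,c,e},{b,c,e}}
  W135: {{c,d},{a,c,d},{b,c,d}}
  W136: {{a,e},{c,e},{a,c,e},{b,c,e}}
  W145: {{d,e}} {{a,c,d}}
  W146: {{e},{a,e},{b,e},{c,e},{d,e},{a,c,e},{b,c,e}}
  W156: {{d,e}}
  W234: {{a},{a,c},{a,d},{a,e},{a,f},{c,e},{a,c,d},{a,c,e},{b,c,e}}
  W235: {{a,d},{a,c,d}}
  W236: {{a,e},{c,e},{a,c,e},{b,c,e}}
  W245: {{a,d},{a,c,d}} {{d,e}}
  W246: {{e},{a,e},{b,e},{c,e},{d,e},{a,c,e},{b,c,e}}
  W256: {{d,e}}
  W345: {{a,d},{a,c,d}}
  W346: {{a,e},{c,e},{a,c,e},{b,c,e}}
  W456: {{d,e}}
  W1234: {{a,c},{a,e},{c,e},{a,c,d},{a,c,e},{b,c,e}}
  W1235: {{a,c,d}}
  W1236: {{a,e},{c,e},{a,c,e},{b,c,e}}
  W1245: {{d,e}} {{a,c,d}}
  W1246: {{e},{a,e},{b,e},{c,e},{d,e},{a,c,e},{b,c,e}}
  W1256: {{d,e}}
  W1345: {{a,c,d}}
  W1346: {{a,e},{c,e},{a,c,e},{b,c,e}}
  W1456: {{d,e}}
  W2345: {{a,d},{a,c,d}}
  W2346: {{a,e},{c,e},{a,c,e},{b,c,e}}
  W2456: {{d,e}}
  W12345: {{a,c,d}}
  W12346: {{a,e},{c,e},{a,c,e},{b,c,e}}
  W12456: {{d,e}}
C dims 6,18,22,13; δ0: rk 5, SNF 1^5; δ1: rk 12, SNF 1^12; δ2: rk 10, SNF 1^10
degree 0: 6−5−0 = 1 → Ȟ^0 ≅ Z
degree 1: 18−12−5 = 1 → Ȟ^1 ≅ Z
degree 2: 22−10−12 = 0 → Ȟ^2 ≅ 0

Ȟ^0(U;F) ≅ Z,  Ȟ^1(U;F) ≅ Z,  Ȟ^2(U;F) ≅ 0


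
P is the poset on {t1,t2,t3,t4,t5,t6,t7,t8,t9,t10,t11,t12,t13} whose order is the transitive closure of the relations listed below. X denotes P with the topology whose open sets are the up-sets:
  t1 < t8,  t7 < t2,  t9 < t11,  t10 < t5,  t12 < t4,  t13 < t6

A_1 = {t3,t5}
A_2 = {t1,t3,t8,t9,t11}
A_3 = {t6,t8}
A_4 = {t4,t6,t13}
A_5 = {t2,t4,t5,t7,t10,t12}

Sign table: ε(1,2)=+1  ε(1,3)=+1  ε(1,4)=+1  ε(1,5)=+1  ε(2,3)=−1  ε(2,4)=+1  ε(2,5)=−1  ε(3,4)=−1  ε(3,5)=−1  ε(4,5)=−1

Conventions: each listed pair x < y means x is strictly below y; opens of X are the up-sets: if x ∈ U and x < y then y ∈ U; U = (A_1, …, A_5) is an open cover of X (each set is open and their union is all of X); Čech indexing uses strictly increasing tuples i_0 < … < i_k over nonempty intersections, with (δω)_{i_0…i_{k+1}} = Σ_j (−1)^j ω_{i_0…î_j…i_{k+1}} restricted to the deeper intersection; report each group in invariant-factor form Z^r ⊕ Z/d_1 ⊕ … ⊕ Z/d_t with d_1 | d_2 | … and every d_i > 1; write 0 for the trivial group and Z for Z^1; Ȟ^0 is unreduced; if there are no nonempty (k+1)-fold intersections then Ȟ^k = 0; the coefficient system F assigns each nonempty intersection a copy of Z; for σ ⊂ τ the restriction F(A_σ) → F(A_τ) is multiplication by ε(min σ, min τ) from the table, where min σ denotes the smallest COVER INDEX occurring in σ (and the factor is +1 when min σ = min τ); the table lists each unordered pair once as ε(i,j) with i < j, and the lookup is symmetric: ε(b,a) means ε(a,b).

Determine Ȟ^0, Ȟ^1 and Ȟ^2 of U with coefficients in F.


intersection data:
  A12={t3} A15={t5} A23={t8} A34={t6} A45={t4}
C dims 5,5; δ0: rk 5, SNF 1^4·2
Ȟ^0 = (5 − 5) − 0 = 0, so Ȟ^0 ≅ 0
Ȟ^1 = (5 − 0) − 5 = 0 plus torsion [2], so Ȟ^1 ≅ Z/2
Ȟ^2 = (0 − 0) − 0 = 0, so Ȟ^2 ≅ 0

Ȟ^0 ≅ 0, Ȟ^1 ≅ Z/2 and Ȟ^2 ≅ 0
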